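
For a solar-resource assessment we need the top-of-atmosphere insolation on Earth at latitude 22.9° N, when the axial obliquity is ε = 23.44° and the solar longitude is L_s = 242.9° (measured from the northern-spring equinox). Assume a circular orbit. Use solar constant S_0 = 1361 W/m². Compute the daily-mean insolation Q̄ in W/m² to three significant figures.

Solar declination: sin δ = sin ε · sin L_s = sin 23.44° × sin 242.9° = -0.35412, so δ = -20.739°.
cos h₀ = −tan(+22.9°) tan(-20.739°) = 0.1599, h₀ = 1.4102 rad.
Bracket: h₀ sin ϕ sin δ + cos ϕ cos δ sin h₀ = 1.4102×0.38912×-0.35412 + 0.92119×0.93520×0.98713 = -0.194319 + 0.850409 = 0.656090.
Q̄ = (S_0/π) × [bracket] = (1361/π) × 0.656090 = 284.2 W/m².

Q̄ ≈ 284 W/m²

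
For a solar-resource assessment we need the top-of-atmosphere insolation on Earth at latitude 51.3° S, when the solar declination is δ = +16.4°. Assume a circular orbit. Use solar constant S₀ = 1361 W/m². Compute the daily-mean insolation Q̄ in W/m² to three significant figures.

cos H₀ = −tan(-51.3°) tan(+16.400°) = 0.3674, H₀ = 1.1946 rad.
Bracket: H₀ sin φ sin δ + cos φ cos δ sin H₀ = 1.1946×-0.78043×0.28234 + 0.62524×0.95931×0.93008 = -0.263226 + 0.557861 = 0.294635.
Q̄ = (S₀/π) × [bracket] = (1361/π) × 0.294635 = 127.6 W/m².

Q̄ ≈ 128 W/m²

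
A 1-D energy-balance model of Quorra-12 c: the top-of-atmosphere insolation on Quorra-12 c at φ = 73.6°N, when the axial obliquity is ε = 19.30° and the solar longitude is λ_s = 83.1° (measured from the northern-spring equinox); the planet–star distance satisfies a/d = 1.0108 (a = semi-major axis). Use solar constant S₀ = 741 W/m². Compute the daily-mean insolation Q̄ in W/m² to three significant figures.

Solar declination: sin δ = sin ε · sin λ_s = sin 19.30° × sin 83.1° = 0.32812, so δ = +19.155°.
cos H₀ = −tan(+73.6°) tan(+19.155°) = -1.1802 ≤ −1 ⇒ polar day, H₀ = π.
Bracket: H₀ sin φ sin δ + cos φ cos δ sin H₀ = 3.1416×0.95931×0.32812 + 0.28234×0.94464×0.00000 = 0.988878 + 0.000000 = 0.988878.
Inverse-square distance factor (a/d)² = 1.0108² = 1.021717.
Q̄ = (S₀/π) × 1.021717 × [bracket] = (741/π) × 1.021717 × 0.988878 = 238.3 W/m².

Q̄ ≈ 238 W/m²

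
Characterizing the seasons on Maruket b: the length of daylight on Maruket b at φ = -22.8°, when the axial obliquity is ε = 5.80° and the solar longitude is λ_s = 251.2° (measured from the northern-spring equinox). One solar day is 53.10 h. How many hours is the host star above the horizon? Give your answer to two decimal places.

27.23 h

Solar declination: sin δ = sin ε · sin λ_s = sin 5.80° × sin 251.2° = -0.09566, so δ = -5.490°.
cos H₀ = −tan φ · tan δ = −tan(-22.8°) × tan(-5.490°) = -0.0404, so H₀ = 1.6112 rad = 92.32°.
Daylight = 2H₀/(2π) × 53.10 h = (1.6112/π) × 53.10 = 27.23 h.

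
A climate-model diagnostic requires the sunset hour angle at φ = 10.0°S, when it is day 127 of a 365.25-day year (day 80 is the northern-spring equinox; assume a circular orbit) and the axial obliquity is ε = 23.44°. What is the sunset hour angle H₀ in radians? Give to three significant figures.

H₀ = 1.52 rad

Solar longitude: λ_s = 360° × (127 − 80)/365.25 = 46.324°.
sin δ = sin 23.44° × sin 46.324° = 0.28771, so δ = +16.721°.
cos H₀ = −tan φ · tan δ = −tan(-10.0°) × tan(+16.721°) = 0.0530, so H₀ = 1.5178 rad = 86.96°.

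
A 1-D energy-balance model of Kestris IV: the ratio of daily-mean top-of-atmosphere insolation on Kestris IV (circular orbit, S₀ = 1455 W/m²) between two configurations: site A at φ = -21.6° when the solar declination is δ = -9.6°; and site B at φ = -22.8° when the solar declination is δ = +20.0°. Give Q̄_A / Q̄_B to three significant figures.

Q̄_A / Q̄_B ≈ 1.52

— Configuration A (φ=-21.6°):
cos H₀ = −tan(-21.6°) tan(-9.600°) = -0.0670, H₀ = 1.6378 rad.
Bracket: H₀ sin φ sin δ + cos φ cos δ sin H₀ = 1.6378×-0.36812×-0.16677 + 0.92978×0.98600×0.99776 = 0.100547 + 0.914710 = 1.015257.
Q̄ = (S₀/π) × [bracket] = (1455/π) × 1.015257 = 470.21 W/m².
— Configuration B (φ=-22.8°):
cos H₀ = −tan(-22.8°) tan(+20.000°) = 0.1530, H₀ = 1.4172 rad.
Bracket: H₀ sin φ sin δ + cos φ cos δ sin H₀ = 1.4172×-0.38752×0.34202 + 0.92186×0.93969×0.98823 = -0.187835 + 0.856067 = 0.668232.
Q̄ = (S₀/π) × [bracket] = (1455/π) × 0.668232 = 309.49 W/m².
Ratio Q̄_A / Q̄_B = 470.21 / 309.49 = 1.519.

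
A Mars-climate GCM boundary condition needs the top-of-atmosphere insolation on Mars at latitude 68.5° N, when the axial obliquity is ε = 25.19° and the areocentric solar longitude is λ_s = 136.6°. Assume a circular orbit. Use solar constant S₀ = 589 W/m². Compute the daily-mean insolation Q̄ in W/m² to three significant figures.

sin δ = sin 25.19° × sin 136.6° = 0.29244, so δ = +17.004°.
cos H₀ = −tan(+68.5°) tan(+17.004°) = -0.7763, H₀ = 2.4596 rad.
Bracket: H₀ sin φ sin δ + cos φ cos δ sin H₀ = 2.4596×0.93042×0.29244 + 0.36650×0.95628×0.63032 = 0.669238 + 0.220912 = 0.890150.
Q̄ = (S₀/π) × [bracket] = (589/π) × 0.890150 = 166.9 W/m².

Q̄ ≈ 167 W/m²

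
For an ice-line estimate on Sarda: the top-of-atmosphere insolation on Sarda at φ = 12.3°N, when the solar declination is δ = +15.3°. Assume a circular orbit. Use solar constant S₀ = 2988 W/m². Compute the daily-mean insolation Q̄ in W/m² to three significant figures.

Q̄ ≈ 982 W/m²

cos H₀ = −tan(+12.3°) tan(+15.300°) = -0.0596, H₀ = 1.6305 rad.
Bracket: H₀ sin φ sin δ + cos φ cos δ sin H₀ = 1.6305×0.21303×0.26387 + 0.97705×0.96456×0.99822 = 0.091654 + 0.940746 = 1.032400.
Q̄ = (S₀/π) × [bracket] = (2988/π) × 1.032400 = 981.9 W/m².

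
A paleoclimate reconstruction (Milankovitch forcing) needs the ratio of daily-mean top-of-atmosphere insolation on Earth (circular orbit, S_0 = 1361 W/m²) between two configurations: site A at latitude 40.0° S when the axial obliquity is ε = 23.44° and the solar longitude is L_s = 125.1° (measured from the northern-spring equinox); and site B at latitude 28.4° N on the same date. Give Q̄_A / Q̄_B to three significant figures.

— Configuration A (ϕ=-40.0°):
Solar declination: sin δ = sin ε · sin L_s = sin 23.44° × sin 125.1° = 0.32545, so δ = +18.993°.
cos h₀ = −tan(-40.0°) tan(+18.993°) = 0.2888, h₀ = 1.2778 rad.
Bracket: h₀ sin ϕ sin δ + cos ϕ cos δ sin h₀ = 1.2778×-0.64279×0.32545 + 0.76604×0.94556×0.95739 = -0.267311 + 0.693473 = 0.426162.
Q̄ = (S_0/π) × [bracket] = (1361/π) × 0.426162 = 184.62 W/m².
— Configuration B (ϕ=+28.4°):
cos h₀ = −tan(+28.4°) tan(+18.993°) = -0.1861, h₀ = 1.7580 rad.
Bracket: h₀ sin ϕ sin δ + cos ϕ cos δ sin h₀ = 1.7580×0.47562×0.32545 + 0.87965×0.94556×0.98253 = 0.272122 + 0.817231 = 1.089353.
Q̄ = (S_0/π) × [bracket] = (1361/π) × 1.089353 = 471.93 W/m².
Ratio Q̄_A / Q̄_B = 184.62 / 471.93 = 0.3912.

Q̄_A / Q̄_B ≈ 0.391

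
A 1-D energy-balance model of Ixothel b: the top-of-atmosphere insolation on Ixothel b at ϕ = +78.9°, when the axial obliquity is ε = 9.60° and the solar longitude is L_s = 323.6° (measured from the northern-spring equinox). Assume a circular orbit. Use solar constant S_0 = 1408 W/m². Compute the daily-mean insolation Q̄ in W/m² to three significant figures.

Q̄ ≈ 28.8 W/m²

Solar declination: sin δ = sin ε · sin L_s = sin 9.60° × sin 323.6° = -0.09896, so δ = -5.680°.
cos h₀ = −tan(+78.9°) tan(-5.680°) = 0.5069, h₀ = 1.0392 rad.
Bracket: h₀ sin ϕ sin δ + cos ϕ cos δ sin h₀ = 1.0392×0.98129×-0.09896 + 0.19252×0.99509×0.86200 = -0.100915 + 0.165137 = 0.064222.
Q̄ = (S_0/π) × [bracket] = (1408/π) × 0.064222 = 28.78 W/m².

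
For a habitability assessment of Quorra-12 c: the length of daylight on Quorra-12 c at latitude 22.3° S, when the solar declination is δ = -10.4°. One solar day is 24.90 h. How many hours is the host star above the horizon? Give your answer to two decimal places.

cos h₀ = −tan ϕ · tan δ = −tan(-22.3°) × tan(-10.400°) = -0.0753, so h₀ = 1.6461 rad = 94.32°.
Daylight = 2h₀/(2π) × 24.90 h = (1.6461/π) × 24.90 = 13.05 h.

13.05 h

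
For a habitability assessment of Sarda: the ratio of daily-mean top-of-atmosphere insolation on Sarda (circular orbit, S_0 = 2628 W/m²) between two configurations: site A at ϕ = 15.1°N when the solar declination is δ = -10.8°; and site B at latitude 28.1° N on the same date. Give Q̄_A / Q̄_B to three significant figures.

— Configuration A (ϕ=+15.1°):
cos h₀ = −tan(+15.1°) tan(-10.800°) = 0.0515, h₀ = 1.5193 rad.
Bracket: h₀ sin ϕ sin δ + cos ϕ cos δ sin h₀ = 1.5193×0.26050×-0.18738 + 0.96547×0.98229×0.99867 = -0.074161 + 0.947110 = 0.872949.
Q̄ = (S_0/π) × [bracket] = (2628/π) × 0.872949 = 730.24 W/m².
— Configuration B (ϕ=+28.1°):
cos h₀ = −tan(+28.1°) tan(-10.800°) = 0.1019, h₀ = 1.4688 rad.
Bracket: h₀ sin ϕ sin δ + cos ϕ cos δ sin h₀ = 1.4688×0.47101×-0.18738 + 0.88213×0.98229×0.99480 = -0.129633 + 0.862002 = 0.732369.
Q̄ = (S_0/π) × [bracket] = (2628/π) × 0.732369 = 612.64 W/m².
Ratio Q̄_A / Q̄_B = 730.24 / 612.64 = 1.192.

Q̄_A / Q̄_B ≈ 1.19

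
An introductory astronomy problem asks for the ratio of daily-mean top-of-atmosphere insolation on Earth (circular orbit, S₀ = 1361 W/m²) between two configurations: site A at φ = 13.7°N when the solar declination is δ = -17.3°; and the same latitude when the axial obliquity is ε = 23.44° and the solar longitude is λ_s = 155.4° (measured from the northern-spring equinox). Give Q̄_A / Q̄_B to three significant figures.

— Configuration A (φ=+13.7°):
cos H₀ = −tan(+13.7°) tan(-17.300°) = 0.0759, H₀ = 1.4948 rad.
Bracket: H₀ sin φ sin δ + cos φ cos δ sin H₀ = 1.4948×0.23684×-0.29737 + 0.97155×0.95476×0.99711 = -0.105277 + 0.924916 = 0.819639.
Q̄ = (S₀/π) × [bracket] = (1361/π) × 0.819639 = 355.08 W/m².
— Configuration B (φ=+13.7°):
Solar declination: sin δ = sin ε · sin λ_s = sin 23.44° × sin 155.4° = 0.16559, so δ = +9.532°.
cos H₀ = −tan(+13.7°) tan(+9.532°) = -0.0409, H₀ = 1.6117 rad.
Bracket: H₀ sin φ sin δ + cos φ cos δ sin H₀ = 1.6117×0.23684×0.16559 + 0.97155×0.98619×0.99916 = 0.063208 + 0.957328 = 1.020536.
Q̄ = (S₀/π) × [bracket] = (1361/π) × 1.020536 = 442.12 W/m².
Ratio Q̄_A / Q̄_B = 355.08 / 442.12 = 0.8031.

Q̄_A / Q̄_B ≈ 0.803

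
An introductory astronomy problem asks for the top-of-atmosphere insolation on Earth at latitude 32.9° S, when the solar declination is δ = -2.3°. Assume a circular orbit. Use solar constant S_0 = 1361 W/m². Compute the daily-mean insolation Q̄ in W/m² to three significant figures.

cos h₀ = −tan(-32.9°) tan(-2.300°) = -0.0260, h₀ = 1.5968 rad.
Bracket: h₀ sin ϕ sin δ + cos ϕ cos δ sin h₀ = 1.5968×-0.54317×-0.04013 + 0.83962×0.99919×0.99966 = 0.034806 + 0.838655 = 0.873461.
Q̄ = (S_0/π) × [bracket] = (1361/π) × 0.873461 = 378.4 W/m².

Q̄ ≈ 378 W/m²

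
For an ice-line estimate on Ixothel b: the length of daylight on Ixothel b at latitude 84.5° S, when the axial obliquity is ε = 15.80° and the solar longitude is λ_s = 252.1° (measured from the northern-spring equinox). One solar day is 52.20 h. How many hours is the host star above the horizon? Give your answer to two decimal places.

Solar declination: sin δ = sin ε · sin λ_s = sin 15.80° × sin 252.1° = -0.25910, so δ = -15.017°.
Sunrise equation: cos H₀ = −tan φ · tan δ = -2.7860 ≤ −1, so the host star never sets (polar day) and H₀ = π.
Daylight = 2H₀/(2π) × 52.20 h = (3.1416/π) × 52.20 = 52.20 h.

52.20 h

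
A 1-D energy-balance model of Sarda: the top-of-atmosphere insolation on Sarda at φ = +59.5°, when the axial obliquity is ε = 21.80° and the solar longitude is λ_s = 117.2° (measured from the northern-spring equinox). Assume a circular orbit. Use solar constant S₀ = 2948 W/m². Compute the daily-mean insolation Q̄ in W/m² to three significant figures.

Q̄ ≈ 951 W/m²

Solar declination: sin δ = sin ε · sin λ_s = sin 21.80° × sin 117.2° = 0.33030, so δ = +19.287°.
cos H₀ = −tan(+59.5°) tan(+19.287°) = -0.5941, H₀ = 2.2069 rad.
Bracket: H₀ sin φ sin δ + cos φ cos δ sin H₀ = 2.2069×0.86163×0.33030 + 0.50754×0.94388×0.80440 = 0.628076 + 0.385353 = 1.013429.
Q̄ = (S₀/π) × [bracket] = (2948/π) × 1.013429 = 951.0 W/m².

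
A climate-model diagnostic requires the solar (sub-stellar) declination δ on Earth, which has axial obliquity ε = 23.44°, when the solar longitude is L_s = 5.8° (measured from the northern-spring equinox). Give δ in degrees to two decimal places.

sin δ = sin ε · sin L_s = sin 23.44° × sin 5.8° = 0.040199.
δ = arcsin(0.040199) = +2.30°.

δ = +2.30°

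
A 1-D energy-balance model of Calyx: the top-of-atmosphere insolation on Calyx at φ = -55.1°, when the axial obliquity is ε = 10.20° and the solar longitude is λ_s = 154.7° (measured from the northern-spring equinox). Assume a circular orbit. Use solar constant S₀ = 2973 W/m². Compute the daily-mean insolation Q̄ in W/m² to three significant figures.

Q̄ ≈ 451 W/m²

Solar declination: sin δ = sin ε · sin λ_s = sin 10.20° × sin 154.7° = 0.07568, so δ = +4.340°.
cos H₀ = −tan(-55.1°) tan(+4.340°) = 0.1088, H₀ = 1.4618 rad.
Bracket: H₀ sin φ sin δ + cos φ cos δ sin H₀ = 1.4618×-0.82015×0.07568 + 0.57215×0.99713×0.99406 = -0.090732 + 0.567119 = 0.476387.
Q̄ = (S₀/π) × [bracket] = (2973/π) × 0.476387 = 450.8 W/m².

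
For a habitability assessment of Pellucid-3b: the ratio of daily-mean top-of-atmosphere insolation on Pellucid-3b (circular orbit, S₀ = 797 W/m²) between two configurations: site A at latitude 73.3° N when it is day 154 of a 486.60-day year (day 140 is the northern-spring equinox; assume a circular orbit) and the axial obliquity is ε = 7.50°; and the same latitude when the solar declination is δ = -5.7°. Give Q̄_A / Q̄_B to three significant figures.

— Configuration A (φ=+73.3°):
Solar longitude: λ_s = 360° × (154 − 140)/486.60 = 10.358°.
sin δ = sin 7.50° × sin 10.358° = 0.02347, so δ = +1.345°.
cos H₀ = −tan(+73.3°) tan(+1.345°) = -0.0782, H₀ = 1.6491 rad.
Bracket: H₀ sin φ sin δ + cos φ cos δ sin H₀ = 1.6491×0.95782×0.02347 + 0.28736×0.99972×0.99693 = 0.037072 + 0.286398 = 0.323470.
Q̄ = (S₀/π) × [bracket] = (797/π) × 0.323470 = 82.062 W/m².
— Configuration B (φ=+73.3°):
cos H₀ = −tan(+73.3°) tan(-5.700°) = 0.3327, H₀ = 1.2316 rad.
Bracket: H₀ sin φ sin δ + cos φ cos δ sin H₀ = 1.2316×0.95782×-0.09932 + 0.28736×0.99506×0.94303 = -0.117163 + 0.269650 = 0.152487.
Q̄ = (S₀/π) × [bracket] = (797/π) × 0.152487 = 38.685 W/m².
Ratio Q̄_A / Q̄_B = 82.062 / 38.685 = 2.121.

Q̄_A / Q̄_B ≈ 2.12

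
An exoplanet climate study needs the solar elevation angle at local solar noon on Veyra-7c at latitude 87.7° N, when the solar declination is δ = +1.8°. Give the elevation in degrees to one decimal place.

4.1°

At local noon the hour angle is zero, so the zenith angle equals |φ − δ| = |+87.7° − (+1.800°)| = 85.900°.
Elevation = 90° − 85.900° = 4.1°.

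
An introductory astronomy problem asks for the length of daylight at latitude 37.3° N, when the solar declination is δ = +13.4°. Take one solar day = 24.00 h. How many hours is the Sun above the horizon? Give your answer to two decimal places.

cos H₀ = −tan φ · tan δ = −tan(+37.3°) × tan(+13.400°) = -0.1815, so H₀ = 1.7533 rad = 100.46°.
Daylight = 2H₀/(2π) × 24.00 h = (1.7533/π) × 24.00 = 13.39 h.

13.39 h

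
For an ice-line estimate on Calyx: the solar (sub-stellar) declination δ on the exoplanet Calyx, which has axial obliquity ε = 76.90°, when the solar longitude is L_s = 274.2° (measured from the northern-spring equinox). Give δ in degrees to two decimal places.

δ = -76.25°

sin δ = sin ε · sin L_s = sin 76.90° × sin 274.2° = -0.971360.
δ = arcsin(-0.971360) = -76.25°.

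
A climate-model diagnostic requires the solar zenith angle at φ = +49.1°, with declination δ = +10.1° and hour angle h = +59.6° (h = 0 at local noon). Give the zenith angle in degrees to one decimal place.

θ_z = 62.7°

cos θ_z = sin φ sin δ + cos φ cos δ cos h = 0.132552 + 0.326187 = 0.458739.
θ_z = arccos(0.458739) = 62.7°.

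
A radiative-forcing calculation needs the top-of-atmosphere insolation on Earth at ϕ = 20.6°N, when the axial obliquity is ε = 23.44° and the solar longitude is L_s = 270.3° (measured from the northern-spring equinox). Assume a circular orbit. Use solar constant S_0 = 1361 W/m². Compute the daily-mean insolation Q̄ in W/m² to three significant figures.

Solar declination: sin δ = sin ε · sin L_s = sin 23.44° × sin 270.3° = -0.39778, so δ = -23.440°.
cos h₀ = −tan(+20.6°) tan(-23.440°) = 0.1630, h₀ = 1.4071 rad.
Bracket: h₀ sin ϕ sin δ + cos ϕ cos δ sin h₀ = 1.4071×0.35184×-0.39778 + 0.93606×0.91748×0.98663 = -0.196931 + 0.847334 = 0.650403.
Q̄ = (S_0/π) × [bracket] = (1361/π) × 0.650403 = 281.8 W/m².

Q̄ ≈ 282 W/m²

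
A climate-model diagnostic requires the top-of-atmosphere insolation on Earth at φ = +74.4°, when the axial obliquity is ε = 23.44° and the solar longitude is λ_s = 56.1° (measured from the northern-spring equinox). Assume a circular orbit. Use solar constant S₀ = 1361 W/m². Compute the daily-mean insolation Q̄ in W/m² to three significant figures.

Q̄ ≈ 433 W/m²

Solar declination: sin δ = sin ε · sin λ_s = sin 23.44° × sin 56.1° = 0.33017, so δ = +19.279°.
cos H₀ = −tan(+74.4°) tan(+19.279°) = -1.2528 ≤ −1 ⇒ polar day, H₀ = π.
Bracket: H₀ sin φ sin δ + cos φ cos δ sin H₀ = 3.1416×0.96316×0.33017 + 0.26892×0.94392×0.00000 = 0.999049 + 0.000000 = 0.999049.
Q̄ = (S₀/π) × [bracket] = (1361/π) × 0.999049 = 432.8 W/m².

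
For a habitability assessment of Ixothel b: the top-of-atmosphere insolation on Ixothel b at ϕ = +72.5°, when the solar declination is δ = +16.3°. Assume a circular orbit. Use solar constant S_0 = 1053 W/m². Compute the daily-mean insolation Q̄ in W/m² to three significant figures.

Q̄ ≈ 284 W/m²

cos h₀ = −tan(+72.5°) tan(+16.300°) = -0.9274, h₀ = 2.7583 rad.
Bracket: h₀ sin ϕ sin δ + cos ϕ cos δ sin h₀ = 2.7583×0.95372×0.28067 + 0.30071×0.95981×0.37397 = 0.738343 + 0.107937 = 0.846280.
Q̄ = (S_0/π) × [bracket] = (1053/π) × 0.846280 = 283.7 W/m².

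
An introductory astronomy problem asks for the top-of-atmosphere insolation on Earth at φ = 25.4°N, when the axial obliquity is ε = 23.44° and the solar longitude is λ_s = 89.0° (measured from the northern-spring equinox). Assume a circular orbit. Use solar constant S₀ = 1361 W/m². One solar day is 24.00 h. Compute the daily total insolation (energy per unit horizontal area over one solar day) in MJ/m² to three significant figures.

41.7 MJ/m²

Solar declination: sin δ = sin ε · sin λ_s = sin 23.44° × sin 89.0° = 0.39773, so δ = +23.436°.
cos H₀ = −tan(+25.4°) tan(+23.436°) = -0.2058, H₀ = 1.7781 rad.
Bracket: H₀ sin φ sin δ + cos φ cos δ sin H₀ = 1.7781×0.42894×0.39773 + 0.90334×0.91750×0.97859 = 0.303348 + 0.811070 = 1.114418.
Q̄ = (S₀/π) × [bracket] = (1361/π) × 1.114418 = 482.79 W/m².
Daily total = Q̄ × 24.00 h × 3600 s/h = 482.79 × 24.00 × 3600 / 10⁶ = 41.71 MJ/m².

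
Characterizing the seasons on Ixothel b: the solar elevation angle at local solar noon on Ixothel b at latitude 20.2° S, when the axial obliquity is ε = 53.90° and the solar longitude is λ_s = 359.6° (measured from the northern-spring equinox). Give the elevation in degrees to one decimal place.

70.1°

Solar declination: sin δ = sin ε · sin λ_s = sin 53.90° × sin 359.6° = -0.00564, so δ = -0.323°.
At local noon the hour angle is zero, so the zenith angle equals |φ − δ| = |-20.2° − (-0.323°)| = 19.877°.
Elevation = 90° − 19.877° = 70.1°.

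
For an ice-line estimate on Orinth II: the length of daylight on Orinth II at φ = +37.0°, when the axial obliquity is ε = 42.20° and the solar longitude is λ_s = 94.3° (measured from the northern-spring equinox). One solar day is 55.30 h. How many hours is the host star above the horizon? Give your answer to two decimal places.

40.81 h

Solar declination: sin δ = sin ε · sin λ_s = sin 42.20° × sin 94.3° = 0.66983, so δ = +42.054°.
cos H₀ = −tan φ · tan δ = −tan(+37.0°) × tan(+42.054°) = -0.6798, so H₀ = 2.3183 rad = 132.83°.
Daylight = 2H₀/(2π) × 55.30 h = (2.3183/π) × 55.30 = 40.81 h.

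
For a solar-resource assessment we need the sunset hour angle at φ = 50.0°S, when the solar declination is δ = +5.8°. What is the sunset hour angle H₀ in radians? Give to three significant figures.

H₀ = 1.45 rad

cos H₀ = −tan φ · tan δ = −tan(-50.0°) × tan(+5.800°) = 0.1211, so H₀ = 1.4494 rad = 83.05°.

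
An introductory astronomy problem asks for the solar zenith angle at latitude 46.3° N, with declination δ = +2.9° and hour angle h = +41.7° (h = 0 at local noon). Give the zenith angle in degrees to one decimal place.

cos θ_z = sin φ sin δ + cos φ cos δ cos h = 0.036577 + 0.515179 = 0.551756.
θ_z = arccos(0.551756) = 56.5°.

θ_z = 56.5°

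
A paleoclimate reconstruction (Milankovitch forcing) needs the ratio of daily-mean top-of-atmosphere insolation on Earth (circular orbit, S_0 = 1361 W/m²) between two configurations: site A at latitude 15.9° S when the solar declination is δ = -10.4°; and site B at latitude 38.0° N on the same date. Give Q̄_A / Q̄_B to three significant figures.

— Configuration A (ϕ=-15.9°):
cos h₀ = −tan(-15.9°) tan(-10.400°) = -0.0523, h₀ = 1.6231 rad.
Bracket: h₀ sin ϕ sin δ + cos ϕ cos δ sin h₀ = 1.6231×-0.27396×-0.18052 + 0.96174×0.98357×0.99863 = 0.080271 + 0.944643 = 1.024914.
Q̄ = (S_0/π) × [bracket] = (1361/π) × 1.024914 = 444.01 W/m².
— Configuration B (ϕ=+38.0°):
cos h₀ = −tan(+38.0°) tan(-10.400°) = 0.1434, h₀ = 1.4269 rad.
Bracket: h₀ sin ϕ sin δ + cos ϕ cos δ sin h₀ = 1.4269×0.61566×-0.18052 + 0.78801×0.98357×0.98967 = -0.158584 + 0.767057 = 0.608473.
Q̄ = (S_0/π) × [bracket] = (1361/π) × 0.608473 = 263.60 W/m².
Ratio Q̄_A / Q̄_B = 444.01 / 263.60 = 1.684.

Q̄_A / Q̄_B ≈ 1.68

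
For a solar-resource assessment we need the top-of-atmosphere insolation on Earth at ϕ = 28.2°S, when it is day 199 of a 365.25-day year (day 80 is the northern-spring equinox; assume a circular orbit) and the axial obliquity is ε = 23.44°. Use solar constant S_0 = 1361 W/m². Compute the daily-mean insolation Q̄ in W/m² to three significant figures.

Solar longitude: L_s = 360° × (199 − 80)/365.25 = 117.290°.
sin δ = sin 23.44° × sin 117.290° = 0.35352, so δ = +20.702°.
cos h₀ = −tan(-28.2°) tan(+20.702°) = 0.2026, h₀ = 1.3667 rad.
Bracket: h₀ sin ϕ sin δ + cos ϕ cos δ sin h₀ = 1.3667×-0.47255×0.35352 + 0.88130×0.93543×0.97925 = -0.228315 + 0.807288 = 0.578973.
Q̄ = (S_0/π) × [bracket] = (1361/π) × 0.578973 = 250.8 W/m².

Q̄ ≈ 251 W/m²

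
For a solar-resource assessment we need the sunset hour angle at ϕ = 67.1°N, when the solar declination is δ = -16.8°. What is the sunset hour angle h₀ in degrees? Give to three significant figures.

cos h₀ = −tan ϕ · tan δ = −tan(+67.1°) × tan(-16.800°) = 0.7147, so h₀ = 0.7745 rad = 44.38°.

h₀ = 44.4°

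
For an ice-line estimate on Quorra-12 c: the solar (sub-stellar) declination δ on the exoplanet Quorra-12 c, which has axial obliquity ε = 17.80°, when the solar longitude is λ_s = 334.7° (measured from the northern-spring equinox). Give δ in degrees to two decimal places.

sin δ = sin ε · sin λ_s = sin 17.80° × sin 334.7° = -0.130641.
δ = arcsin(-0.130641) = -7.51°.

δ = -7.51°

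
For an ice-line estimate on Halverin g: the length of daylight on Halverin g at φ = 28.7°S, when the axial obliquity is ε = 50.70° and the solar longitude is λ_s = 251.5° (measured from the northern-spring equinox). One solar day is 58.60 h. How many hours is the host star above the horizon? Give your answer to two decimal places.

Solar declination: sin δ = sin ε · sin λ_s = sin 50.70° × sin 251.5° = -0.73385, so δ = -47.210°.
cos H₀ = −tan φ · tan δ = −tan(-28.7°) × tan(-47.210°) = -0.5914, so H₀ = 2.2036 rad = 126.26°.
Daylight = 2H₀/(2π) × 58.60 h = (2.2036/π) × 58.60 = 41.10 h.

41.10 h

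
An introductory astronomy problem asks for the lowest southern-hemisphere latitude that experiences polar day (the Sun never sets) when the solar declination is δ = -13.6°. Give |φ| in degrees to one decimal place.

Polar day requires cos H₀ = −tan φ tan δ ≤ −1, i.e. tan φ tan δ ≥ 1.
The boundary is |tan φ| · |tan δ| = 1, so |φ| = 90° − |δ| = 90° − 13.6° = 76.4° in the southern hemisphere.

|φ| = 76.4°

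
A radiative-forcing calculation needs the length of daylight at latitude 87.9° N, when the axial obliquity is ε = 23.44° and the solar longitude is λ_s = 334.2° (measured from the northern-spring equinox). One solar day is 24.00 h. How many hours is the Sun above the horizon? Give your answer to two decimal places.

Solar declination: sin δ = sin ε · sin λ_s = sin 23.44° × sin 334.2° = -0.17313, so δ = -9.970°.
cos H₀ = −tan φ · tan δ = 4.7939 ≥ 1, so the Sun never rises (polar night) and H₀ = 0.
Daylight = 2H₀/(2π) × 24.00 h = (0.0000/π) × 24.00 = 0.00 h.

0.00 h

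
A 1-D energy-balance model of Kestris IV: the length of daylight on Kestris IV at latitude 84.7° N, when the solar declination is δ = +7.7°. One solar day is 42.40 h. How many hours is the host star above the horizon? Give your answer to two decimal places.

42.40 h

Sunrise equation: cos H₀ = −tan φ · tan δ = -1.4575 ≤ −1, so the host star never sets (polar day) and H₀ = π.
Daylight = 2H₀/(2π) × 42.40 h = (3.1416/π) × 42.40 = 42.40 h.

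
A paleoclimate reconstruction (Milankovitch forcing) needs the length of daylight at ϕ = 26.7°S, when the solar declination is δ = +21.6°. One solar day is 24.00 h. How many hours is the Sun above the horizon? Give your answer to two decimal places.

cos h₀ = −tan ϕ · tan δ = −tan(-26.7°) × tan(+21.600°) = 0.1991, so h₀ = 1.3703 rad = 78.51°.
Daylight = 2h₀/(2π) × 24.00 h = (1.3703/π) × 24.00 = 10.47 h.

10.47 h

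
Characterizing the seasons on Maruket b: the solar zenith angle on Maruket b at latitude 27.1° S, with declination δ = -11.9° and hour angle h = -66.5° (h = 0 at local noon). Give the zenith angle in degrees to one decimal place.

θ_z = 63.8°

cos θ_z = sin ϕ sin δ + cos ϕ cos δ cos h = 0.093935 + 0.347343 = 0.441278.
θ_z = arccos(0.441278) = 63.8°.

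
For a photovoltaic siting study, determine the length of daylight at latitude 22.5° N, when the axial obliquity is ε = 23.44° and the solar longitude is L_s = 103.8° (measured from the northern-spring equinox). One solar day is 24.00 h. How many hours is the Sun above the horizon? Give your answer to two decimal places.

13.33 h

Solar declination: sin δ = sin ε · sin L_s = sin 23.44° × sin 103.8° = 0.38631, so δ = +22.725°.
cos h₀ = −tan ϕ · tan δ = −tan(+22.5°) × tan(+22.725°) = -0.1735, so h₀ = 1.7452 rad = 99.99°.
Daylight = 2h₀/(2π) × 24.00 h = (1.7452/π) × 24.00 = 13.33 h.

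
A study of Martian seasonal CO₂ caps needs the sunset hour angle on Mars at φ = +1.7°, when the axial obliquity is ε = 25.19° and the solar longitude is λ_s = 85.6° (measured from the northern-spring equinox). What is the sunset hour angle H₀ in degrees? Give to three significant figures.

H₀ = 90.8°

Solar declination: sin δ = sin ε · sin λ_s = sin 25.19° × sin 85.6° = 0.42437, so δ = +25.111°.
cos H₀ = −tan φ · tan δ = −tan(+1.7°) × tan(+25.111°) = -0.0139, so H₀ = 1.5847 rad = 90.80°.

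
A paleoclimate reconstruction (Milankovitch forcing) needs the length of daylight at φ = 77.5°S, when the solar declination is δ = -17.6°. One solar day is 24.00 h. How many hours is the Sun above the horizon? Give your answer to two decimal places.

Sunrise equation: cos H₀ = −tan φ · tan δ = -1.4309 ≤ −1, so the Sun never sets (polar day) and H₀ = π.
Daylight = 2H₀/(2π) × 24.00 h = (3.1416/π) × 24.00 = 24.00 h.

24.00 h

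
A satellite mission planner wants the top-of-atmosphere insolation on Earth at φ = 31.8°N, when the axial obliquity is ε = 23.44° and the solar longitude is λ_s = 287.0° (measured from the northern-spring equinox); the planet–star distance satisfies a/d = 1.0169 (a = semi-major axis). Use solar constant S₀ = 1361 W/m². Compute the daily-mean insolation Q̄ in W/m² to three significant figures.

Solar declination: sin δ = sin ε · sin λ_s = sin 23.44° × sin 287.0° = -0.38041, so δ = -22.359°.
cos H₀ = −tan(+31.8°) tan(-22.359°) = 0.2550, H₀ = 1.3129 rad.
Bracket: H₀ sin φ sin δ + cos φ cos δ sin H₀ = 1.3129×0.52696×-0.38041 + 0.84989×0.92482×0.96693 = -0.263185 + 0.760002 = 0.496817.
Inverse-square distance factor (a/d)² = 1.0169² = 1.034086.
Q̄ = (S₀/π) × 1.034086 × [bracket] = (1361/π) × 1.034086 × 0.496817 = 222.6 W/m².

Q̄ ≈ 223 W/m²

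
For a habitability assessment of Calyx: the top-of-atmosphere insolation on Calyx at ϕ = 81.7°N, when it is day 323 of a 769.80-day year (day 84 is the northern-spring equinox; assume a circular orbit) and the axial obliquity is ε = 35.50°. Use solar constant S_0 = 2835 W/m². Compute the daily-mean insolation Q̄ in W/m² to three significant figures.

Q̄ ≈ 1.51e+03 W/m²

Solar longitude: L_s = 360° × (323 − 84)/769.80 = 111.769°.
sin δ = sin 35.50° × sin 111.769° = 0.53929, so δ = +32.635°.
cos h₀ = −tan(+81.7°) tan(+32.635°) = -4.3898 ≤ −1 ⇒ polar day, h₀ = π.
Bracket: h₀ sin ϕ sin δ + cos ϕ cos δ sin h₀ = 3.1416×0.98953×0.53929 + 0.14436×0.84212×0.00000 = 1.676495 + 0.000000 = 1.676495.
Q̄ = (S_0/π) × [bracket] = (2835/π) × 1.676495 = 1513 W/m².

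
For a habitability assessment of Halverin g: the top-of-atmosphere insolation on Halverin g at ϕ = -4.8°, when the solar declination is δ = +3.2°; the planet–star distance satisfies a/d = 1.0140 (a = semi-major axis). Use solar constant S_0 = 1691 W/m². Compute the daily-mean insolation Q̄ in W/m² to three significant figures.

Q̄ ≈ 547 W/m²

cos h₀ = −tan(-4.8°) tan(+3.200°) = 0.0047, h₀ = 1.5661 rad.
Bracket: h₀ sin ϕ sin δ + cos ϕ cos δ sin h₀ = 1.5661×-0.08368×0.05582 + 0.99649×0.99844×0.99999 = -0.007315 + 0.994926 = 0.987611.
Inverse-square distance factor (a/d)² = 1.0140² = 1.028196.
Q̄ = (S_0/π) × 1.028196 × [bracket] = (1691/π) × 1.028196 × 0.987611 = 546.6 W/m².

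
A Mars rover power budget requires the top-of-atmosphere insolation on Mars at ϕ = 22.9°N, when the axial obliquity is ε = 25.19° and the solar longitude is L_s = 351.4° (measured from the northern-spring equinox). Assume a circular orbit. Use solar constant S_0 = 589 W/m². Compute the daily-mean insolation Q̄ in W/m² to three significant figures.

Solar declination: sin δ = sin ε · sin L_s = sin 25.19° × sin 351.4° = -0.06365, so δ = -3.649°.
cos h₀ = −tan(+22.9°) tan(-3.649°) = 0.0269, h₀ = 1.5439 rad.
Bracket: h₀ sin ϕ sin δ + cos ϕ cos δ sin h₀ = 1.5439×0.38912×-0.06365 + 0.92119×0.99797×0.99964 = -0.038239 + 0.918989 = 0.880750.
Q̄ = (S_0/π) × [bracket] = (589/π) × 0.880750 = 165.1 W/m².

Q̄ ≈ 165 W/m²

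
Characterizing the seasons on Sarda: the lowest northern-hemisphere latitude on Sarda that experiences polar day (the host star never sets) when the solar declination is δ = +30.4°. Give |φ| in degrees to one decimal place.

|φ| = 59.6°

Polar day requires cos H₀ = −tan φ tan δ ≤ −1, i.e. tan φ tan δ ≥ 1.
The boundary is |tan φ| · |tan δ| = 1, so |φ| = 90° − |δ| = 90° − 30.4° = 59.6° in the northern hemisphere.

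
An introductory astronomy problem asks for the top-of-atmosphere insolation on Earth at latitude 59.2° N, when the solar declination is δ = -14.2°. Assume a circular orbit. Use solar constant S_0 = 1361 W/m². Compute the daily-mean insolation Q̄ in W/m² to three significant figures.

cos h₀ = −tan(+59.2°) tan(-14.200°) = 0.4245, h₀ = 1.1324 rad.
Bracket: h₀ sin ϕ sin δ + cos ϕ cos δ sin h₀ = 1.1324×0.85896×-0.24531 + 0.51204×0.96945×0.90544 = -0.238610 + 0.449458 = 0.210848.
Q̄ = (S_0/π) × [bracket] = (1361/π) × 0.210848 = 91.34 W/m².

Q̄ ≈ 91.3 W/m²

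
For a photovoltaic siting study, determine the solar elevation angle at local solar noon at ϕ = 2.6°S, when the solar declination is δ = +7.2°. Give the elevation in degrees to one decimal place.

80.2°

At local noon the hour angle is zero, so the zenith angle equals |ϕ − δ| = |-2.6° − (+7.200°)| = 9.800°.
Elevation = 90° − 9.800° = 80.2°.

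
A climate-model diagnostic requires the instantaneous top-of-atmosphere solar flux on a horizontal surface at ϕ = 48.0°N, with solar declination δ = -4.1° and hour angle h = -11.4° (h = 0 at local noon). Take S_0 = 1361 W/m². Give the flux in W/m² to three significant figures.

818 W/m²

cos θ_z = sin ϕ sin δ + cos ϕ cos δ cos h = -0.053133 + 0.654251 = 0.601118.
Flux = S_0 · cos θ_z = 1361 × 0.601118 = 818.1 W/m².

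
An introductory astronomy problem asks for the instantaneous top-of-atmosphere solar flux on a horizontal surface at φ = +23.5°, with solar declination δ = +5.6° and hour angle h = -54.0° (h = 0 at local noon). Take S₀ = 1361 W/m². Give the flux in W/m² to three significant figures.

cos θ_z = sin φ sin δ + cos φ cos δ cos h = 0.038911 + 0.536462 = 0.575373.
Flux = S₀ · cos θ_z = 1361 × 0.575373 = 783.1 W/m².

783 W/m²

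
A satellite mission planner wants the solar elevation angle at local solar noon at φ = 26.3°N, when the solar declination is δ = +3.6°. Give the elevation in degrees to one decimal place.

67.3°

At local noon the hour angle is zero, so the zenith angle equals |φ − δ| = |+26.3° − (+3.600°)| = 22.700°.
Elevation = 90° − 22.700° = 67.3°.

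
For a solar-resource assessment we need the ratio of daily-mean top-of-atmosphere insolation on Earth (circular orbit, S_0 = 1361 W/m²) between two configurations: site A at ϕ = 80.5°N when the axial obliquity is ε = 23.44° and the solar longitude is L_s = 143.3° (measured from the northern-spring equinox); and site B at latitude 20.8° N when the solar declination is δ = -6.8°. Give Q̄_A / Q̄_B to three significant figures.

— Configuration A (ϕ=+80.5°):
Solar declination: sin δ = sin ε · sin L_s = sin 23.44° × sin 143.3° = 0.23773, so δ = +13.753°.
cos h₀ = −tan(+80.5°) tan(+13.753°) = -1.4625 ≤ −1 ⇒ polar day, h₀ = π.
Bracket: h₀ sin ϕ sin δ + cos ϕ cos δ sin h₀ = 3.1416×0.98629×0.23773 + 0.16505×0.97133×0.00000 = 0.736613 + 0.000000 = 0.736613.
Q̄ = (S_0/π) × [bracket] = (1361/π) × 0.736613 = 319.12 W/m².
— Configuration B (ϕ=+20.8°):
cos h₀ = −tan(+20.8°) tan(-6.800°) = 0.0453, h₀ = 1.5255 rad.
Bracket: h₀ sin ϕ sin δ + cos ϕ cos δ sin h₀ = 1.5255×0.35511×-0.11840 + 0.93483×0.99297×0.99897 = -0.064140 + 0.927302 = 0.863162.
Q̄ = (S_0/π) × [bracket] = (1361/π) × 0.863162 = 373.94 W/m².
Ratio Q̄_A / Q̄_B = 319.12 / 373.94 = 0.8534.

Q̄_A / Q̄_B ≈ 0.853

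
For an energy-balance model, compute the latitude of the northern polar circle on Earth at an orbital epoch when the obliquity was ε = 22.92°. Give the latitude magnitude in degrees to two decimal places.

67.08°

The polar circle is the lowest latitude that experiences at least one full rotation of continuous daylight at the northern-summer solstice; it lies at |φ| = 90° − ε = 90° − 22.92° = 67.08°.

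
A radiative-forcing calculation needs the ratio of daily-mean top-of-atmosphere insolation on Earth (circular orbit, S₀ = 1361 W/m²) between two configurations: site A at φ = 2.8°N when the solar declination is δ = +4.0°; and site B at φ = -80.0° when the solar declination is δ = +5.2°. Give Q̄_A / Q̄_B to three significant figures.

Q̄_A / Q̄_B ≈ 17.8

— Configuration A (φ=+2.8°):
cos H₀ = −tan(+2.8°) tan(+4.000°) = -0.0034, H₀ = 1.5742 rad.
Bracket: H₀ sin φ sin δ + cos φ cos δ sin H₀ = 1.5742×0.04885×0.06976 + 0.99881×0.99756×0.99999 = 0.005365 + 0.996363 = 1.001728.
Q̄ = (S₀/π) × [bracket] = (1361/π) × 1.001728 = 433.97 W/m².
— Configuration B (φ=-80.0°):
cos H₀ = −tan(-80.0°) tan(+5.200°) = 0.5161, H₀ = 1.0285 rad.
Bracket: H₀ sin φ sin δ + cos φ cos δ sin H₀ = 1.0285×-0.98481×0.09063 + 0.17365×0.99588×0.85651 = -0.091797 + 0.148120 = 0.056323.
Q̄ = (S₀/π) × [bracket] = (1361/π) × 0.056323 = 24.400 W/m².
Ratio Q̄_A / Q̄_B = 433.97 / 24.400 = 17.79.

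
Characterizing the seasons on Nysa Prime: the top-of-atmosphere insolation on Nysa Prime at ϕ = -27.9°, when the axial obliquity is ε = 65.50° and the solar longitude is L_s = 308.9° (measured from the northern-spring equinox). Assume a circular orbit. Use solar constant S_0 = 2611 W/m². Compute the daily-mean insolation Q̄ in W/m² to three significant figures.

Q̄ ≈ 1.03e+03 W/m²

Solar declination: sin δ = sin ε · sin L_s = sin 65.50° × sin 308.9° = -0.70817, so δ = -45.086°.
cos h₀ = −tan(-27.9°) tan(-45.086°) = -0.5311, h₀ = 2.1307 rad.
Bracket: h₀ sin ϕ sin δ + cos ϕ cos δ sin h₀ = 2.1307×-0.46793×-0.70817 + 0.88377×0.70604×0.84733 = 0.706059 + 0.528714 = 1.234773.
Q̄ = (S_0/π) × [bracket] = (2611/π) × 1.234773 = 1026 W/m².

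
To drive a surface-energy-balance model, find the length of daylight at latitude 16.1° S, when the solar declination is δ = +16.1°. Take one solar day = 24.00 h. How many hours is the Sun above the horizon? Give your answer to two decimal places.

cos h₀ = −tan ϕ · tan δ = −tan(-16.1°) × tan(+16.100°) = 0.0833, so h₀ = 1.4874 rad = 85.22°.
Daylight = 2h₀/(2π) × 24.00 h = (1.4874/π) × 24.00 = 11.36 h.

11.36 h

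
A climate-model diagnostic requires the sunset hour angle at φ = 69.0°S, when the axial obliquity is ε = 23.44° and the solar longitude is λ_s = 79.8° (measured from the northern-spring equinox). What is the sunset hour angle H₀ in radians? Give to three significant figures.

H₀ = 0.00 rad

Solar declination: sin δ = sin ε · sin λ_s = sin 23.44° × sin 79.8° = 0.39150, so δ = +23.048°.
cos H₀ = −tan φ · tan δ = 1.1084 ≥ 1, so the Sun never rises (polar night) and H₀ = 0.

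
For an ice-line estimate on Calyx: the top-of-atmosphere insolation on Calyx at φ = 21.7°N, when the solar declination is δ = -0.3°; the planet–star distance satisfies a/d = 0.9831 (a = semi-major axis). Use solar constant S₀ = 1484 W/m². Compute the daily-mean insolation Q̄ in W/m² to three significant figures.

Q̄ ≈ 423 W/m²

cos H₀ = −tan(+21.7°) tan(-0.300°) = 0.0021, H₀ = 1.5687 rad.
Bracket: H₀ sin φ sin δ + cos φ cos δ sin H₀ = 1.5687×0.36975×-0.00524 + 0.92913×0.99999×1.00000 = -0.003039 + 0.929121 = 0.926082.
Inverse-square distance factor (a/d)² = 0.9831² = 0.966486.
Q̄ = (S₀/π) × 0.966486 × [bracket] = (1484/π) × 0.966486 × 0.926082 = 422.8 W/m².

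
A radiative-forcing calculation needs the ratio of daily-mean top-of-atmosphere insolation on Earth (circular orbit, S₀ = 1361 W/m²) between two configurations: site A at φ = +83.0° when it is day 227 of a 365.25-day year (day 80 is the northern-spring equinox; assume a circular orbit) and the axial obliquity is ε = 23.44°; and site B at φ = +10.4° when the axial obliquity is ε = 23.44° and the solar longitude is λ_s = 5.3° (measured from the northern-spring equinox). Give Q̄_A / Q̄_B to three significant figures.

Q̄_A / Q̄_B ≈ 0.718

— Configuration A (φ=+83.0°):
Solar longitude: λ_s = 360° × (227 − 80)/365.25 = 144.887°.
sin δ = sin 23.44° × sin 144.887° = 0.22880, so δ = +13.227°.
cos H₀ = −tan(+83.0°) tan(+13.227°) = -1.9142 ≤ −1 ⇒ polar day, H₀ = π.
Bracket: H₀ sin φ sin δ + cos φ cos δ sin H₀ = 3.1416×0.99255×0.22880 + 0.12187×0.97347×0.00000 = 0.713443 + 0.000000 = 0.713443.
Q̄ = (S₀/π) × [bracket] = (1361/π) × 0.713443 = 309.08 W/m².
— Configuration B (φ=+10.4°):
Solar declination: sin δ = sin ε · sin λ_s = sin 23.44° × sin 5.3° = 0.03674, so δ = +2.106°.
cos H₀ = −tan(+10.4°) tan(+2.106°) = -0.0067, H₀ = 1.5775 rad.
Bracket: H₀ sin φ sin δ + cos φ cos δ sin H₀ = 1.5775×0.18052×0.03674 + 0.98357×0.99932×0.99998 = 0.010462 + 0.982882 = 0.993344.
Q̄ = (S₀/π) × [bracket] = (1361/π) × 0.993344 = 430.34 W/m².
Ratio Q̄_A / Q̄_B = 309.08 / 430.34 = 0.7182.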